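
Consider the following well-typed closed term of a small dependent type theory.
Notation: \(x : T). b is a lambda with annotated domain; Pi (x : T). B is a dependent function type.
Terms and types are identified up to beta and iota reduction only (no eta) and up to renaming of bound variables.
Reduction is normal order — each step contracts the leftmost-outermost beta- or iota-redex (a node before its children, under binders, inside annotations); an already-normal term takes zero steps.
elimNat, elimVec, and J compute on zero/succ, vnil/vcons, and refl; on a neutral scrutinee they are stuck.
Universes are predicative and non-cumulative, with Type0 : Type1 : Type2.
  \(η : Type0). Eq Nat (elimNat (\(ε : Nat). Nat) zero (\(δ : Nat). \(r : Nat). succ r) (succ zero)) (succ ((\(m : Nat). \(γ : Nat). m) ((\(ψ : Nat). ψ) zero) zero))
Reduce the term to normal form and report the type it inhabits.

reduced normal form:
  \(η : Type0). Eq Nat (succ zero) (succ zero)
the term's type:
  Pi (η : Type0). Type0
observation: reduction starts at an elimNat iota-redex, and 7 normal-order steps reach the normal form.


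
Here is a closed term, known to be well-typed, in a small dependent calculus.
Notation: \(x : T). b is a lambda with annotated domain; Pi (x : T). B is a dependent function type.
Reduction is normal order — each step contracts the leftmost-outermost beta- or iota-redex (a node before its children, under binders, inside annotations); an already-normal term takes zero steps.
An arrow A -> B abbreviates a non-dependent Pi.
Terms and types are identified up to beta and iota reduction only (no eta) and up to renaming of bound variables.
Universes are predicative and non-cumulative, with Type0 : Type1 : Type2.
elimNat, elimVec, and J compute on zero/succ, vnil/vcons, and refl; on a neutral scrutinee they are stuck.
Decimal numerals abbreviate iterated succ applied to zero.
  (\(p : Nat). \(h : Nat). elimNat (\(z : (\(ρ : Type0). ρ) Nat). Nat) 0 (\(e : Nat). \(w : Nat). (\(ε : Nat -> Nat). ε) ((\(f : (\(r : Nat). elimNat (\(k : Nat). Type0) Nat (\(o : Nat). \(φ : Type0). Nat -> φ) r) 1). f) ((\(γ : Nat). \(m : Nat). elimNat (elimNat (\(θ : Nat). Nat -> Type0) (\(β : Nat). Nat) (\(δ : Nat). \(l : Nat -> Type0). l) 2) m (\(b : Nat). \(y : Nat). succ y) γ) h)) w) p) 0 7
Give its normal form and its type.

resulting normal form:
  0
inferred type:
  Nat


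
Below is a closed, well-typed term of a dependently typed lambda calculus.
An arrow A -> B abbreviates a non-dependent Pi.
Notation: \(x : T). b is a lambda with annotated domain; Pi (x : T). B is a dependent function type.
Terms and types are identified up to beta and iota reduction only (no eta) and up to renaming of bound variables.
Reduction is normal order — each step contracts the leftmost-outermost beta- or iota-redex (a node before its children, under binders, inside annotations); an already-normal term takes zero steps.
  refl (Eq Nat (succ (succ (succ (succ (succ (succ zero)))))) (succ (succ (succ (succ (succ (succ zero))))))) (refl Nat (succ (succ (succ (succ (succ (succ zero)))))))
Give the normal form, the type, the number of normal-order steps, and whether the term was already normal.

reduced normal form:
  refl (Eq Nat (succ (succ (succ (succ (succ (succ zero)))))) (succ (succ (succ (succ (succ (succ zero))))))) (refl Nat (succ (succ (succ (succ (succ (succ zero)))))))
type:
  Eq (Eq Nat (succ (succ (succ (succ (succ (succ zero)))))) (succ (succ (succ (succ (succ (succ zero))))))) (refl Nat (succ (succ (succ (succ (succ (succ zero))))))) (refl Nat (succ (succ (succ (succ (succ (succ zero)))))))
steps to reach normal form (normal order): 0
already normal: yes


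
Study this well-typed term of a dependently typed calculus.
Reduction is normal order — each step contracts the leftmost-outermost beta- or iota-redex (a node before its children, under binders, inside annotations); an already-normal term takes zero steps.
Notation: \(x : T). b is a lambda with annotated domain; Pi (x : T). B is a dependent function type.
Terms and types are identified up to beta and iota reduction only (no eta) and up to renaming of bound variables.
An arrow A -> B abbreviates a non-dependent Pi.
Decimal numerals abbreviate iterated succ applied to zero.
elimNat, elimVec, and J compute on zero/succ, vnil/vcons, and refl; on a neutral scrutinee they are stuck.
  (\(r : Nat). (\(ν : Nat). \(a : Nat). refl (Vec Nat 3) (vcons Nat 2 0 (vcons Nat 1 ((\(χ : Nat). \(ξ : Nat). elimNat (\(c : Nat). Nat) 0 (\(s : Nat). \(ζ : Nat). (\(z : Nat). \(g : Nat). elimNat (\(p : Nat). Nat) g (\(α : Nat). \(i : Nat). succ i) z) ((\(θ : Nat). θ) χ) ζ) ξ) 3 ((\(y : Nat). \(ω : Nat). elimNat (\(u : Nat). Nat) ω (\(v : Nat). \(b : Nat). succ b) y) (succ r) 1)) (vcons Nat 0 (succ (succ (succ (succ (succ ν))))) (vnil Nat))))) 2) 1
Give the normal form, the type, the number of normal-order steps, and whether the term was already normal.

resulting normal form:
  \(r : Nat). refl (Vec Nat 3) (vcons Nat 2 0 (vcons Nat 1 9 (vcons Nat 0 7 (vnil Nat))))
inferred type:
  Nat -> Eq (Vec Nat 3) (vcons Nat 2 0 (vcons Nat 1 9 (vcons Nat 0 7 (vnil Nat)))) (vcons Nat 2 0 (vcons Nat 1 9 (vcons Nat 0 7 (vnil Nat))))
reduction steps (normal order): 36
term was already normal: no
first contracted redex: a beta-redex


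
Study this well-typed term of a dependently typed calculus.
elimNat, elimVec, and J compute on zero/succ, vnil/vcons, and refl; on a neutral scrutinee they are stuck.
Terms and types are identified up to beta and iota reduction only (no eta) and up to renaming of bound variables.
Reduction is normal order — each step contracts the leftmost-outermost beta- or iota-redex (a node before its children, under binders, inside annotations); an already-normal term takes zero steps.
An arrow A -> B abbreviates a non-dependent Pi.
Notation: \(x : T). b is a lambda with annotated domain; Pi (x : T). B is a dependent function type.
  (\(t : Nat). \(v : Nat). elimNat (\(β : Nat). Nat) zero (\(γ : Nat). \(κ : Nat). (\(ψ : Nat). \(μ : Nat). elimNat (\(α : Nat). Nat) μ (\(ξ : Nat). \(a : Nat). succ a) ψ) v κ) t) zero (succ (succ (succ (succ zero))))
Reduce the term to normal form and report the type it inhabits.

normal form:
  zero
type:
  Nat
observation: the term reaches its normal form after 3 normal-order steps.


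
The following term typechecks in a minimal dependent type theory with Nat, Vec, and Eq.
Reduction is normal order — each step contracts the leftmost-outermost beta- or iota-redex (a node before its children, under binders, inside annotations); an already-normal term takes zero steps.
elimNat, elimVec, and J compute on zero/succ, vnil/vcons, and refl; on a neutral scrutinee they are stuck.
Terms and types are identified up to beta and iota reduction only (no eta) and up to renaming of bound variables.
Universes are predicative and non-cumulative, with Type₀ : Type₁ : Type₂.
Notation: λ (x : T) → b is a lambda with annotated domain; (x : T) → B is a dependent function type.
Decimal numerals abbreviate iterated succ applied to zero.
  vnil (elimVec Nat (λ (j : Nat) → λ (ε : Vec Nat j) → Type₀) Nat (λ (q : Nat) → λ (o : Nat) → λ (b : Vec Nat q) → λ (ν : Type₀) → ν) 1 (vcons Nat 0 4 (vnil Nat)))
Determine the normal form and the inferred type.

reduced normal form:
  vnil Nat
the term's type:
  Vec Nat 0
observation: reduction starts at an elimVec iota-redex, and 6 normal-order steps reach the normal form.


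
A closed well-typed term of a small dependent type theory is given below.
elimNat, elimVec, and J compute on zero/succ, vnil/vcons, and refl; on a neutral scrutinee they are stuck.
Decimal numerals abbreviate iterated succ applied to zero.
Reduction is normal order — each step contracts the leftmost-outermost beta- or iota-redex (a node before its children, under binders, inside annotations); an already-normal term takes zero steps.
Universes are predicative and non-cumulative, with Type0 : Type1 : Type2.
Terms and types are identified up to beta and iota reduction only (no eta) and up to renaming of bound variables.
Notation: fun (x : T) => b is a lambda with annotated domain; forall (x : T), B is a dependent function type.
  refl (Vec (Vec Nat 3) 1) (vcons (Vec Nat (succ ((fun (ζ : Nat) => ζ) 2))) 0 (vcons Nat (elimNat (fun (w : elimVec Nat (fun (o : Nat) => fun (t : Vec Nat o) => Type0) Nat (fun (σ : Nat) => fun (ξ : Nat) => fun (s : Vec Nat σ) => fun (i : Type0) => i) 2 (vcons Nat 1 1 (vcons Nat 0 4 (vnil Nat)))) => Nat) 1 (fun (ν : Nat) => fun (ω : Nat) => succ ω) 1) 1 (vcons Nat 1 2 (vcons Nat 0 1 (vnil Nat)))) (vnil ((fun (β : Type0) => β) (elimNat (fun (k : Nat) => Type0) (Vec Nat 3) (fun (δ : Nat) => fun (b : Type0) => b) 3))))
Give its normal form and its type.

resulting normal form:
  refl (Vec (Vec Nat 3) 1) (vcons (Vec Nat 3) 0 (vcons Nat 2 1 (vcons Nat 1 2 (vcons Nat 0 1 (vnil Nat)))) (vnil (Vec Nat 3)))
the term's type:
  Eq (Vec (Vec Nat 3) 1) (vcons (Vec Nat 3) 0 (vcons Nat 2 1 (vcons Nat 1 2 (vcons Nat 0 1 (vnil Nat)))) (vnil (Vec Nat 3))) (vcons (Vec Nat 3) 0 (vcons Nat 2 1 (vcons Nat 1 2 (vcons Nat 0 1 (vnil Nat)))) (vnil (Vec Nat 3)))
observation: contracting a beta-redex first, the term normalizes in 16 steps.


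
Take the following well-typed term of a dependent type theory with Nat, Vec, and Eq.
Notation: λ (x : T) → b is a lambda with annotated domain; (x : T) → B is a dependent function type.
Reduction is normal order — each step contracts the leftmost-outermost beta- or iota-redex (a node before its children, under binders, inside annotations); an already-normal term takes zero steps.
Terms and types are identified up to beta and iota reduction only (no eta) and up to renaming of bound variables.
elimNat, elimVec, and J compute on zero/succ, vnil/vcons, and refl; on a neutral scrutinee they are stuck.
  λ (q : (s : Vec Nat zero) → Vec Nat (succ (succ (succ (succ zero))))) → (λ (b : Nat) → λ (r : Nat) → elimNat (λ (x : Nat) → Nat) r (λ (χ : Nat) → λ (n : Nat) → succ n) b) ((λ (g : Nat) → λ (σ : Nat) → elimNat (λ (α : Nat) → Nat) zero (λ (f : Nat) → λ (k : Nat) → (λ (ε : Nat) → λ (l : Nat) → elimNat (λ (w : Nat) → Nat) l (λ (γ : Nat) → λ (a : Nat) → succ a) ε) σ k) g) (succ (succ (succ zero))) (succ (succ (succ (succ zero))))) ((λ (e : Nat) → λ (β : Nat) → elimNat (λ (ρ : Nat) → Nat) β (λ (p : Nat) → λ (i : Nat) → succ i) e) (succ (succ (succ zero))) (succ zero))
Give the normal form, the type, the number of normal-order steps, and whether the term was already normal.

reduced normal form:
  λ (q : (s : Vec Nat zero) → Vec Nat (succ (succ (succ (succ zero))))) → succ (succ (succ (succ (succ (succ (succ (succ (succ (succ (succ (succ (succ (succ (succ (succ zero)))))))))))))))
the term's type:
  (q : (s : Vec Nat zero) → Vec Nat (succ (succ (succ (succ zero))))) → Nat
reduction steps (normal order): 108
already normal: no
first contracted redex: a beta-redex


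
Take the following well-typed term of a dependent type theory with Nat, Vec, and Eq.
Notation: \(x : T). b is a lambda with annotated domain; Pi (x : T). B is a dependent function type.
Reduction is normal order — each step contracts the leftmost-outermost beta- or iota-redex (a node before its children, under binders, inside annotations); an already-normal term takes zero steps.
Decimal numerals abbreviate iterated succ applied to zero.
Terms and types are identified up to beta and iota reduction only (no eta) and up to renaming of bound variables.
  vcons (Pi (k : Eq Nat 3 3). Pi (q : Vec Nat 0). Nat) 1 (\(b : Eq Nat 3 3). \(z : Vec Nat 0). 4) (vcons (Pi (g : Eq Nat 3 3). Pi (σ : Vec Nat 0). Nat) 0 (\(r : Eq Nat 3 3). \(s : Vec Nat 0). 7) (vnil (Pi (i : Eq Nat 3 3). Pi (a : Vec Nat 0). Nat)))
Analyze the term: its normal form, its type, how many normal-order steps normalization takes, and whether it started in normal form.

normal form:
  vcons (Pi (k : Eq Nat 3 3). Pi (q : Vec Nat 0). Nat) 1 (\(b : Eq Nat 3 3). \(z : Vec Nat 0). 4) (vcons (Pi (g : Eq Nat 3 3). Pi (σ : Vec Nat 0). Nat) 0 (\(r : Eq Nat 3 3). \(s : Vec Nat 0). 7) (vnil (Pi (i : Eq Nat 3 3). Pi (a : Vec Nat 0). Nat)))
type:
  Vec (Pi (k : Eq Nat 3 3). Pi (q : Vec Nat 0). Nat) 2
normal-order step count: 0
started in normal form: yes


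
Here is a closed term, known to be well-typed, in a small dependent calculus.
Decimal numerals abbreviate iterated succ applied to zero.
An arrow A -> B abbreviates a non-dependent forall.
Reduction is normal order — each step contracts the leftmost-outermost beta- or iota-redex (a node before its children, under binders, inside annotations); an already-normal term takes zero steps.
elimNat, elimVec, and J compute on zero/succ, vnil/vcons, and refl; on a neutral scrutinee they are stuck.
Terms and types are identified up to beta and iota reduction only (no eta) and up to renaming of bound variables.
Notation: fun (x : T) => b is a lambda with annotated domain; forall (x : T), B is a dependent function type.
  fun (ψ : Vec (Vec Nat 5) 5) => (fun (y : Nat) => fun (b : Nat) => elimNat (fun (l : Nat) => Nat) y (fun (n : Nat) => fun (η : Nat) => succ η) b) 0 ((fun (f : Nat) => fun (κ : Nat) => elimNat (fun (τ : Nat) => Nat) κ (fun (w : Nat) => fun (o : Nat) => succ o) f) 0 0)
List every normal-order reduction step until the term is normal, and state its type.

reduction (normal order):
  fun (ψ : Vec (Vec Nat 5) 5) => (fun (y : Nat) => fun (b : Nat) => elimNat (fun (l : Nat) => Nat) y (fun (n : Nat) => fun (η : Nat) => succ η) b) 0 ((fun (f : Nat) => fun (κ : Nat) => elimNat (fun (τ : Nat) => Nat) κ (fun (w : Nat) => fun (o : Nat) => succ o) f) 0 0)
  ~> fun (ψ : Vec (Vec Nat 5) 5) => (fun (y : Nat) => elimNat (fun (b : Nat) => Nat) 0 (fun (l : Nat) => fun (n : Nat) => succ n) y) ((fun (η : Nat) => fun (f : Nat) => elimNat (fun (κ : Nat) => Nat) f (fun (τ : Nat) => fun (w : Nat) => succ w) η) 0 0)
  ~> fun (ψ : Vec (Vec Nat 5) 5) => elimNat (fun (y : Nat) => Nat) 0 (fun (b : Nat) => fun (l : Nat) => succ l) ((fun (n : Nat) => fun (η : Nat) => elimNat (fun (f : Nat) => Nat) η (fun (κ : Nat) => fun (τ : Nat) => succ τ) n) 0 0)
  ~> fun (ψ : Vec (Vec Nat 5) 5) => elimNat (fun (y : Nat) => Nat) 0 (fun (b : Nat) => fun (l : Nat) => succ l) ((fun (n : Nat) => elimNat (fun (η : Nat) => Nat) n (fun (f : Nat) => fun (κ : Nat) => succ κ) 0) 0)
  ~> fun (ψ : Vec (Vec Nat 5) 5) => elimNat (fun (y : Nat) => Nat) 0 (fun (b : Nat) => fun (l : Nat) => succ l) (elimNat (fun (n : Nat) => Nat) 0 (fun (η : Nat) => fun (f : Nat) => succ f) 0)
  ~> fun (ψ : Vec (Vec Nat 5) 5) => elimNat (fun (y : Nat) => Nat) 0 (fun (b : Nat) => fun (l : Nat) => succ l) 0
  ~> fun (ψ : Vec (Vec Nat 5) 5) => 0
the term's type:
  Vec (Vec Nat 5) 5 -> Nat


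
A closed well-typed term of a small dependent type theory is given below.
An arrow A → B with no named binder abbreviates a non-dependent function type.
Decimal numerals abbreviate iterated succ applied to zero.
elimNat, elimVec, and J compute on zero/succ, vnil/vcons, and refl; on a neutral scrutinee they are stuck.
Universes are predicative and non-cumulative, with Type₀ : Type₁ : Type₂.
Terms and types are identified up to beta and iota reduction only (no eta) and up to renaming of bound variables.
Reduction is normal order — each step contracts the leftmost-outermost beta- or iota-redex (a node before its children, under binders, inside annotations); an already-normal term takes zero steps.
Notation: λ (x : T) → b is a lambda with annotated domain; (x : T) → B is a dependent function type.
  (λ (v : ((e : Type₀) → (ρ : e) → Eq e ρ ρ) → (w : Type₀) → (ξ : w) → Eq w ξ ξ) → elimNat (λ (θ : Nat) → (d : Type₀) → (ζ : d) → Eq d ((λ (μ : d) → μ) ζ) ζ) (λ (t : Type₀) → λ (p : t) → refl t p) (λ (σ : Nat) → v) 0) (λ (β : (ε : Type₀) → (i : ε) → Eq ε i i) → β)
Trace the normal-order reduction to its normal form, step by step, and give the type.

normal-order reduction:
  (λ (v : ((e : Type₀) → (ρ : e) → Eq e ρ ρ) → (w : Type₀) → (ξ : w) → Eq w ξ ξ) → elimNat (λ (θ : Nat) → (d : Type₀) → (ζ : d) → Eq d ((λ (μ : d) → μ) ζ) ζ) (λ (t : Type₀) → λ (p : t) → refl t p) (λ (σ : Nat) → v) 0) (λ (β : (ε : Type₀) → (i : ε) → Eq ε i i) → β)
  ~> elimNat (λ (v : Nat) → (e : Type₀) → (ρ : e) → Eq e ((λ (w : e) → w) ρ) ρ) (λ (ξ : Type₀) → λ (θ : ξ) → refl ξ θ) (λ (d : Nat) → λ (ζ : (μ : Type₀) → (t : μ) → Eq μ t t) → ζ) 0
  ~> λ (v : Type₀) → λ (e : v) → refl v e
inferred type:
  (v : Type₀) → (e : v) → Eq v e e


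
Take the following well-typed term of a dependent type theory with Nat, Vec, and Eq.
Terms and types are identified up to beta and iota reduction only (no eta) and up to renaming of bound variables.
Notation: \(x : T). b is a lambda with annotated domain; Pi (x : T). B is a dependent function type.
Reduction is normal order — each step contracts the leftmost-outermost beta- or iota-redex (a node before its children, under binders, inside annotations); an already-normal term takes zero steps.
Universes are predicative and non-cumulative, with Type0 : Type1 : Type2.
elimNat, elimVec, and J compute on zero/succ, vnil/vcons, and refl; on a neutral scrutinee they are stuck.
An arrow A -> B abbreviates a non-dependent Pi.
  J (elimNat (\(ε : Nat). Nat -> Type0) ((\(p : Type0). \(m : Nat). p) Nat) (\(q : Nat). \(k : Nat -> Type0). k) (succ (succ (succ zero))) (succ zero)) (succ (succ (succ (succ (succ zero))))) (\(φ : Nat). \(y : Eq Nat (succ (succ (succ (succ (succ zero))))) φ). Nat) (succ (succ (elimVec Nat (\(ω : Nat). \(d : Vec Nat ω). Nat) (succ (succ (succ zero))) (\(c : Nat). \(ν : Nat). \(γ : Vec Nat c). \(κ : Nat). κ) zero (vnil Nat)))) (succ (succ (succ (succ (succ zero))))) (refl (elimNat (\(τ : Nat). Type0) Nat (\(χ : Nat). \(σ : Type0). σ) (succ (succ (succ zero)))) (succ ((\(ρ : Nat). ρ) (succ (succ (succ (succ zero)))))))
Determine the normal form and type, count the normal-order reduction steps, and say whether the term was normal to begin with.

normal form:
  succ (succ (succ (succ (succ zero))))
inferred type:
  Nat
steps to reach normal form (normal order): 2
already normal: no
first redex: a J iota-redex


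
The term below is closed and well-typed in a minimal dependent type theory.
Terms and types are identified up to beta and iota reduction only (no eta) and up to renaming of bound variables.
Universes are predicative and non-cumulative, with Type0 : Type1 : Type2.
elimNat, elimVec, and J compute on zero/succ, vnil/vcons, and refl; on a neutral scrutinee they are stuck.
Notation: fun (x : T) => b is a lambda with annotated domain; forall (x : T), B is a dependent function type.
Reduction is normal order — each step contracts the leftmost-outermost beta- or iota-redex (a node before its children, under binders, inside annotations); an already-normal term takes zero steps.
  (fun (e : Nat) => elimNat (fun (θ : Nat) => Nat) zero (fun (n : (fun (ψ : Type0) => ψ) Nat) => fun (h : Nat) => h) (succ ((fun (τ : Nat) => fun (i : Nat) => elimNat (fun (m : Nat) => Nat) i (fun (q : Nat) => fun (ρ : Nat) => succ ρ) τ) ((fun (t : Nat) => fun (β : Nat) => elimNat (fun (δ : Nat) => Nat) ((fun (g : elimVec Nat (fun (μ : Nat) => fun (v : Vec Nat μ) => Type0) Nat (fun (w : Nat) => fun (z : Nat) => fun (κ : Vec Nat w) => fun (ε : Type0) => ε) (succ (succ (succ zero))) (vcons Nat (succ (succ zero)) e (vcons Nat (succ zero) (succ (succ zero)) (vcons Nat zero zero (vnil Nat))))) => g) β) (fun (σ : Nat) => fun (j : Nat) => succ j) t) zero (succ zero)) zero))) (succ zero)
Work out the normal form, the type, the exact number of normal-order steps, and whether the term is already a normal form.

normal form:
  zero
type:
  Nat
normal-order step count: 19
term was already normal: no
first redex: a beta-redex


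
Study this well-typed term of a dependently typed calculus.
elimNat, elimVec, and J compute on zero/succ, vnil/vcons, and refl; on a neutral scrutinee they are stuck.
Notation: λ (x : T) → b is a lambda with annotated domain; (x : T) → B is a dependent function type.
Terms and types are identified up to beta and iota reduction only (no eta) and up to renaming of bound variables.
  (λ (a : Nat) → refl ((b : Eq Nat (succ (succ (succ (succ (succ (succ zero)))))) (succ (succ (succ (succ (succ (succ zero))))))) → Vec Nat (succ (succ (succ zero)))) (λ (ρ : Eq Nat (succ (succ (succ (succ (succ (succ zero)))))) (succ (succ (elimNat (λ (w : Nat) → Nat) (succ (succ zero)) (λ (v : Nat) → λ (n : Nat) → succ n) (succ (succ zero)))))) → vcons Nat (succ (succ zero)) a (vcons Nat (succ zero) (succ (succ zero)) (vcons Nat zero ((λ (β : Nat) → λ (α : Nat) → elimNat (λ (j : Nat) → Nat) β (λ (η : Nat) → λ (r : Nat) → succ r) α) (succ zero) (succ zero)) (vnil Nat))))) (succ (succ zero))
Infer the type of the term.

the term's type:
  Eq ((a : Eq Nat (succ (succ (succ (succ (succ (succ zero)))))) (succ (succ (succ (succ (succ (succ zero))))))) → Vec Nat (succ (succ (succ zero)))) (λ (b : Eq Nat (succ (succ (succ (succ (succ (succ zero)))))) (succ (succ (succ (succ (succ (succ zero))))))) → vcons Nat (succ (succ zero)) (succ (succ zero)) (vcons Nat (succ zero) (succ (succ zero)) (vcons Nat zero (succ (succ zero)) (vnil Nat)))) (λ (ρ : Eq Nat (succ (succ (succ (succ (succ (succ zero)))))) (succ (succ (succ (succ (succ (succ zero))))))) → vcons Nat (succ (succ zero)) (succ (succ zero)) (vcons Nat (succ zero) (succ (succ zero)) (vcons Nat zero (succ (succ zero)) (vnil Nat))))


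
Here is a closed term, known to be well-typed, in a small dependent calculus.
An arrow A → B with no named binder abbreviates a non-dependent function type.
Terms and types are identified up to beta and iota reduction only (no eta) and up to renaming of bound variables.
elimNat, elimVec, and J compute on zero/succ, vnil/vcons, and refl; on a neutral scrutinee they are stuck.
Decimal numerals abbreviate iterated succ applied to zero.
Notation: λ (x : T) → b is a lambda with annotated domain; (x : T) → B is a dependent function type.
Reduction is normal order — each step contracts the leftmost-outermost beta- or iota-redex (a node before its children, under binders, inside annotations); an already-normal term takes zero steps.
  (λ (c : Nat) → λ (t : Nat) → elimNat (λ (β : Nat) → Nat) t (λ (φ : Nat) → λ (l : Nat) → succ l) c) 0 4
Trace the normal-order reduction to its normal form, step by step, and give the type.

reduction (normal order):
  (λ (c : Nat) → λ (t : Nat) → elimNat (λ (β : Nat) → Nat) t (λ (φ : Nat) → λ (l : Nat) → succ l) c) 0 4
  ~> (λ (c : Nat) → elimNat (λ (t : Nat) → Nat) c (λ (β : Nat) → λ (φ : Nat) → succ φ) 0) 4
  ~> elimNat (λ (c : Nat) → Nat) 4 (λ (t : Nat) → λ (β : Nat) → succ β) 0
  ~> 4
inferred type:
  Nat


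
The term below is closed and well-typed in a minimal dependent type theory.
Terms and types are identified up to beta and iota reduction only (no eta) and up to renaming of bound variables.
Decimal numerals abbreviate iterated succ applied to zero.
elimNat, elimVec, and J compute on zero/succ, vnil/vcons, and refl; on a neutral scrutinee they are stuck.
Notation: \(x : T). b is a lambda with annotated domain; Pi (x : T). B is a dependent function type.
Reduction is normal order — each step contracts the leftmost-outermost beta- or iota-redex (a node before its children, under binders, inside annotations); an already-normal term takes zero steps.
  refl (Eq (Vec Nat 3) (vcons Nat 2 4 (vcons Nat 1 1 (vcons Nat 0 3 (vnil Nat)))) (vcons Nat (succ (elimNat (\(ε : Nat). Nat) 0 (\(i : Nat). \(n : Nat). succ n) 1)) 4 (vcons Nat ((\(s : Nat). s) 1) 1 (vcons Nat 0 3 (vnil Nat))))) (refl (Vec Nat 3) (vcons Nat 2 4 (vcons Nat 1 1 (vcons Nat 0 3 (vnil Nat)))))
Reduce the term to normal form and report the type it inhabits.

normal form:
  refl (Eq (Vec Nat 3) (vcons Nat 2 4 (vcons Nat 1 1 (vcons Nat 0 3 (vnil Nat)))) (vcons Nat 2 4 (vcons Nat 1 1 (vcons Nat 0 3 (vnil Nat))))) (refl (Vec Nat 3) (vcons Nat 2 4 (vcons Nat 1 1 (vcons Nat 0 3 (vnil Nat)))))
inferred type:
  Eq (Eq (Vec Nat 3) (vcons Nat 2 4 (vcons Nat 1 1 (vcons Nat 0 3 (vnil Nat)))) (vcons Nat 2 4 (vcons Nat 1 1 (vcons Nat 0 3 (vnil Nat))))) (refl (Vec Nat 3) (vcons Nat 2 4 (vcons Nat 1 1 (vcons Nat 0 3 (vnil Nat))))) (refl (Vec Nat 3) (vcons Nat 2 4 (vcons Nat 1 1 (vcons Nat 0 3 (vnil Nat)))))


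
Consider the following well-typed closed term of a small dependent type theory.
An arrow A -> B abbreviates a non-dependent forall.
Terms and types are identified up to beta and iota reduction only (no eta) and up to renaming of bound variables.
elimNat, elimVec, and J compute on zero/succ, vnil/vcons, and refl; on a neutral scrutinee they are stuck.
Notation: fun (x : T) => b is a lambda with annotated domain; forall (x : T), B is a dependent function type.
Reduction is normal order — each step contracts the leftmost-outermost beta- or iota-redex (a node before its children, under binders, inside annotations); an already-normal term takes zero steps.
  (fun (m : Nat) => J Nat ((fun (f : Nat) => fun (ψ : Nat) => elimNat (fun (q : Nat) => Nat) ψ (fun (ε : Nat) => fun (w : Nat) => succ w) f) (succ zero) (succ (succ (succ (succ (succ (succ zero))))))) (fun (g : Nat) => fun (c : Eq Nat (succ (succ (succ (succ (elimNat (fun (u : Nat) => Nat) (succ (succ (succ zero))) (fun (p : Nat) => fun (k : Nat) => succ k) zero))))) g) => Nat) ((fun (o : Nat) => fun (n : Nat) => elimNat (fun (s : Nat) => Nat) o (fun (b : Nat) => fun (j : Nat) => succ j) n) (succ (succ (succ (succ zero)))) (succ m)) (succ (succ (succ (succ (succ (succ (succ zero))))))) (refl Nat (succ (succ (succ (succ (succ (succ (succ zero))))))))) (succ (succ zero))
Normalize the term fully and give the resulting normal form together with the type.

reduced normal form:
  succ (succ (succ (succ (succ (succ (succ zero))))))
the term's type:
  Nat


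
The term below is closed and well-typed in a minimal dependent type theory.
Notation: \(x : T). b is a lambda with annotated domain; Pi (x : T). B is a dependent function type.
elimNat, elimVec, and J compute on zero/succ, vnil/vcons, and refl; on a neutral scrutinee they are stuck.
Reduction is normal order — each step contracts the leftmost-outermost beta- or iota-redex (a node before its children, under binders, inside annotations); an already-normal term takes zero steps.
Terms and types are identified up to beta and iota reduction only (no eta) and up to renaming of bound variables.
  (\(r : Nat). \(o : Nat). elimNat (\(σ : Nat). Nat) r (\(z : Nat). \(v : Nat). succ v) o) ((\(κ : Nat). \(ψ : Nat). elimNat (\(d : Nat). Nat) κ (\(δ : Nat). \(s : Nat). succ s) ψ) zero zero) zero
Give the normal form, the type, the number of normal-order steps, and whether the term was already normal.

normal form:
  zero
type:
  Nat
steps to reach normal form (normal order): 6
already normal: no
first contracted redex: a beta-redex


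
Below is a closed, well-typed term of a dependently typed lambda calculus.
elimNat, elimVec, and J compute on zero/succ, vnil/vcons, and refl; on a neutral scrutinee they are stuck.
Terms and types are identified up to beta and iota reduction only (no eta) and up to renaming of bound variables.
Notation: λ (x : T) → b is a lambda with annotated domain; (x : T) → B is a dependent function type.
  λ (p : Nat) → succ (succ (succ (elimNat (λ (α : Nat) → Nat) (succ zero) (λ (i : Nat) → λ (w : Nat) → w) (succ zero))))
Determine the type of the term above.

the term's type:
  (p : Nat) → Nat


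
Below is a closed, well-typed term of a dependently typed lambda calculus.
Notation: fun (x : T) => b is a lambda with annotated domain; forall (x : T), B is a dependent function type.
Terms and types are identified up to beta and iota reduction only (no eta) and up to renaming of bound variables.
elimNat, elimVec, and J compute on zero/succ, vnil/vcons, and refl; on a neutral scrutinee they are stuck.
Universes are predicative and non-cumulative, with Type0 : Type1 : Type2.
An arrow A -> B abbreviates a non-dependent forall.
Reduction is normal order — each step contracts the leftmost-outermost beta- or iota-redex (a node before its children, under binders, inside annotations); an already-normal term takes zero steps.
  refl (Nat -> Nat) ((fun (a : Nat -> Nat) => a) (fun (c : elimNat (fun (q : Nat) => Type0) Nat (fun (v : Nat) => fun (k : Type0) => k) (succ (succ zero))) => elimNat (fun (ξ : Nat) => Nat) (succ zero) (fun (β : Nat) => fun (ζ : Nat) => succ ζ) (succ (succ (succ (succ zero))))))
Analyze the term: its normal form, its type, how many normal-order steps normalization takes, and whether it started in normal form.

reduced normal form:
  refl (Nat -> Nat) (fun (a : Nat) => succ (succ (succ (succ (succ zero)))))
type:
  Eq (Nat -> Nat) (fun (a : Nat) => succ (succ (succ (succ (succ zero))))) (fun (c : Nat) => succ (succ (succ (succ (succ zero)))))
normal-order step count: 21
already normal: no
first contracted redex: a beta-redex


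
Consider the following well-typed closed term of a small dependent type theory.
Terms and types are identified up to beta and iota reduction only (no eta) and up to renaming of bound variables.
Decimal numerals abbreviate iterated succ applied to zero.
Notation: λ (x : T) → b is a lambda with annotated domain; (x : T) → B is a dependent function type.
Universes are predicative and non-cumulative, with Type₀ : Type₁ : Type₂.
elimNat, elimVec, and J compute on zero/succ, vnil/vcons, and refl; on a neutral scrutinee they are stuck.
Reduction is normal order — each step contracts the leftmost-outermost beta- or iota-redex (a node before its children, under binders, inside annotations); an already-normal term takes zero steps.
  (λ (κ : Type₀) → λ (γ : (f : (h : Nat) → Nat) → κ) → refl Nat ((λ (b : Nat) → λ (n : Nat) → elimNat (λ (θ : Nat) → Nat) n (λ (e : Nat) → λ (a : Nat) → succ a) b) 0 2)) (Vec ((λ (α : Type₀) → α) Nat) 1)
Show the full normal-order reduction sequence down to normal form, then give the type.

normal-order reduction sequence:
  (λ (κ : Type₀) → λ (γ : (f : (h : Nat) → Nat) → κ) → refl Nat ((λ (b : Nat) → λ (n : Nat) → elimNat (λ (θ : Nat) → Nat) n (λ (e : Nat) → λ (a : Nat) → succ a) b) 0 2)) (Vec ((λ (α : Type₀) → α) Nat) 1)
  ~> λ (κ : (γ : (f : Nat) → Nat) → Vec ((λ (h : Type₀) → h) Nat) 1) → refl Nat ((λ (b : Nat) → λ (n : Nat) → elimNat (λ (θ : Nat) → Nat) n (λ (e : Nat) → λ (a : Nat) → succ a) b) 0 2)
  ~> λ (κ : (γ : (f : Nat) → Nat) → Vec Nat 1) → refl Nat ((λ (h : Nat) → λ (b : Nat) → elimNat (λ (n : Nat) → Nat) b (λ (θ : Nat) → λ (e : Nat) → succ e) h) 0 2)
  ~> λ (κ : (γ : (f : Nat) → Nat) → Vec Nat 1) → refl Nat ((λ (h : Nat) → elimNat (λ (b : Nat) → Nat) h (λ (n : Nat) → λ (θ : Nat) → succ θ) 0) 2)
  ~> λ (κ : (γ : (f : Nat) → Nat) → Vec Nat 1) → refl Nat (elimNat (λ (h : Nat) → Nat) 2 (λ (b : Nat) → λ (n : Nat) → succ n) 0)
  ~> λ (κ : (γ : (f : Nat) → Nat) → Vec Nat 1) → refl Nat 2
type:
  (κ : (γ : (f : Nat) → Nat) → Vec Nat 1) → Eq Nat 2 2


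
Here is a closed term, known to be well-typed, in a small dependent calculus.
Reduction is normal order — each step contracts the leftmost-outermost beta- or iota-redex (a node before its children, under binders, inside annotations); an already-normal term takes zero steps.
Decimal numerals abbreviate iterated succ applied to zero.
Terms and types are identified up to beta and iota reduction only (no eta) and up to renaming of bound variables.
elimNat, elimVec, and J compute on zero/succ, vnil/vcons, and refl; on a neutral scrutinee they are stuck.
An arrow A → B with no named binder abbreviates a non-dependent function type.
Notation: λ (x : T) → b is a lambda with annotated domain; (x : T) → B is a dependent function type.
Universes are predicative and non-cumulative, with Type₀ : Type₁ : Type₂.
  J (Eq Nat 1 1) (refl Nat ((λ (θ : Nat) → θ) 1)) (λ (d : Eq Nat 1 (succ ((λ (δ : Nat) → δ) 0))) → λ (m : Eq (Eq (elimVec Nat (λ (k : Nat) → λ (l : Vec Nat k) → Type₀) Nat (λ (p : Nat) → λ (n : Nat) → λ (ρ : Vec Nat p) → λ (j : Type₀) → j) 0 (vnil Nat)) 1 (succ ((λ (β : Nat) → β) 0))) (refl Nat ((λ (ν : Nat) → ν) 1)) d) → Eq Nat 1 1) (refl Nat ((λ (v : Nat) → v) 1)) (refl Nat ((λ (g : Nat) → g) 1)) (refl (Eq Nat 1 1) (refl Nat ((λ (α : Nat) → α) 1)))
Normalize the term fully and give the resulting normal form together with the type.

resulting normal form:
  refl Nat 1
inferred type:
  Eq Nat 1 1


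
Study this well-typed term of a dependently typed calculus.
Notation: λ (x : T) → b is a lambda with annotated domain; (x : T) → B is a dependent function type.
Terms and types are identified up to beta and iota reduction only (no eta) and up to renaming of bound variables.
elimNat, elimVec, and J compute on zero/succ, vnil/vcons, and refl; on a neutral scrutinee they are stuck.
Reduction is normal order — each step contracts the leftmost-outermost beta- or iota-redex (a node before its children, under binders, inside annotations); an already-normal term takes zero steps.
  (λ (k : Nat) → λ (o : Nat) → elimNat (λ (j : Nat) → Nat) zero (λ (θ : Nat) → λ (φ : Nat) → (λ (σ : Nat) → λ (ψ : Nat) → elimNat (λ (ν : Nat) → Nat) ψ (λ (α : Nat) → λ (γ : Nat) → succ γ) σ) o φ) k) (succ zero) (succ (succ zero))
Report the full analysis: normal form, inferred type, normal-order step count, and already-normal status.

reduced normal form:
  succ (succ zero)
inferred type:
  Nat
normal-order step count: 15
already normal: no
first redex: a beta-redex


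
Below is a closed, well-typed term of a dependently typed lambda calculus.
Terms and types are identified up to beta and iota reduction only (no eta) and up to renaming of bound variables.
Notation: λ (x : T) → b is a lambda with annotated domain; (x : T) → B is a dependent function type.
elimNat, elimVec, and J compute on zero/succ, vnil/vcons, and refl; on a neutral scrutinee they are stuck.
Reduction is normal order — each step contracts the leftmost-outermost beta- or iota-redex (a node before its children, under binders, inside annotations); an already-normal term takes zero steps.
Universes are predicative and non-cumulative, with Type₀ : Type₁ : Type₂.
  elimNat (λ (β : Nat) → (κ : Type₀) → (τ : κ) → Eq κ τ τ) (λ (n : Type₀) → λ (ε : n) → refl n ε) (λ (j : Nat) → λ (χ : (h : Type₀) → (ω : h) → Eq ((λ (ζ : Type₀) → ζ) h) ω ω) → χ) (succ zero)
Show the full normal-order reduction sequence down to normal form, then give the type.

reduction (normal order):
  elimNat (λ (β : Nat) → (κ : Type₀) → (τ : κ) → Eq κ τ τ) (λ (n : Type₀) → λ (ε : n) → refl n ε) (λ (j : Nat) → λ (χ : (h : Type₀) → (ω : h) → Eq ((λ (ζ : Type₀) → ζ) h) ω ω) → χ) (succ zero)
  ~> (λ (β : Nat) → λ (κ : (τ : Type₀) → (n : τ) → Eq ((λ (ε : Type₀) → ε) τ) n n) → κ) zero (elimNat (λ (j : Nat) → (χ : Type₀) → (h : χ) → Eq χ h h) (λ (ω : Type₀) → λ (ζ : ω) → refl ω ζ) (λ (f : Nat) → λ (ν : (i : Type₀) → (μ : i) → Eq ((λ (z : Type₀) → z) i) μ μ) → ν) zero)
  ~> (λ (β : (κ : Type₀) → (τ : κ) → Eq ((λ (n : Type₀) → n) κ) τ τ) → β) (elimNat (λ (ε : Nat) → (j : Type₀) → (χ : j) → Eq j χ χ) (λ (h : Type₀) → λ (ω : h) → refl h ω) (λ (ζ : Nat) → λ (f : (ν : Type₀) → (i : ν) → Eq ((λ (μ : Type₀) → μ) ν) i i) → f) zero)
  ~> elimNat (λ (β : Nat) → (κ : Type₀) → (τ : κ) → Eq κ τ τ) (λ (n : Type₀) → λ (ε : n) → refl n ε) (λ (j : Nat) → λ (χ : (h : Type₀) → (ω : h) → Eq ((λ (ζ : Type₀) → ζ) h) ω ω) → χ) zero
  ~> λ (β : Type₀) → λ (κ : β) → refl β κ
inferred type:
  (β : Type₀) → (κ : β) → Eq β κ κ


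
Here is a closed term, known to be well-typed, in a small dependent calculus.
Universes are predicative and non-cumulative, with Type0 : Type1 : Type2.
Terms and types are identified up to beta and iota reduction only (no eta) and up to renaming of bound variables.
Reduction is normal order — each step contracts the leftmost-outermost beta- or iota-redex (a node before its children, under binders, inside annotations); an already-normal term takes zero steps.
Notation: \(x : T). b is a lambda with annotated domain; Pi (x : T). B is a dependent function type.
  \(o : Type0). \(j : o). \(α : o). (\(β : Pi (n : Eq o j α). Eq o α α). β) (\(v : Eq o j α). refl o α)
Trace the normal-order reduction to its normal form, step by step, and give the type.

reduction (normal order):
  \(o : Type0). \(j : o). \(α : o). (\(β : Pi (n : Eq o j α). Eq o α α). β) (\(v : Eq o j α). refl o α)
  ~> \(o : Type0). \(j : o). \(α : o). \(β : Eq o j α). refl o α
inferred type:
  Pi (o : Type0). Pi (j : o). Pi (α : o). Pi (β : Eq o j α). Eq o α α


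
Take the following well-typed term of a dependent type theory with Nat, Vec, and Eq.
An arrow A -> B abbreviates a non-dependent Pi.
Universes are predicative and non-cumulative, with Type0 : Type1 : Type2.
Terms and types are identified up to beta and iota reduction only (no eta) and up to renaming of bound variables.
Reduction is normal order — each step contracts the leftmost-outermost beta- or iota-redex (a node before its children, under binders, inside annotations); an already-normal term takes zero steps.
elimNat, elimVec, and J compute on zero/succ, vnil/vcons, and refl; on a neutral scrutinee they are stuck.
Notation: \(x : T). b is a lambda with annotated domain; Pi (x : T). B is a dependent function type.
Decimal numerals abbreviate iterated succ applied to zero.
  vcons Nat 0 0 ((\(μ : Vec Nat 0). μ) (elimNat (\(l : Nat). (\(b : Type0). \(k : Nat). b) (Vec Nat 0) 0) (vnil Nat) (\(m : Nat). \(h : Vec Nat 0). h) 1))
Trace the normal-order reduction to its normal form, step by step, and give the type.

reduction (normal order):
  vcons Nat 0 0 ((\(μ : Vec Nat 0). μ) (elimNat (\(l : Nat). (\(b : Type0). \(k : Nat). b) (Vec Nat 0) 0) (vnil Nat) (\(m : Nat). \(h : Vec Nat 0). h) 1))
  ~> vcons Nat 0 0 (elimNat (\(μ : Nat). (\(l : Type0). \(b : Nat). l) (Vec Nat 0) 0) (vnil Nat) (\(k : Nat). \(m : Vec Nat 0). m) 1)
  ~> vcons Nat 0 0 ((\(μ : Nat). \(l : Vec Nat 0). l) 0 (elimNat (\(b : Nat). (\(k : Type0). \(m : Nat). k) (Vec Nat 0) 0) (vnil Nat) (\(h : Nat). \(η : Vec Nat 0). η) 0))
  ~> vcons Nat 0 0 ((\(μ : Vec Nat 0). μ) (elimNat (\(l : Nat). (\(b : Type0). \(k : Nat). b) (Vec Nat 0) 0) (vnil Nat) (\(m : Nat). \(h : Vec Nat 0). h) 0))
  ~> vcons Nat 0 0 (elimNat (\(μ : Nat). (\(l : Type0). \(b : Nat). l) (Vec Nat 0) 0) (vnil Nat) (\(k : Nat). \(m : Vec Nat 0). m) 0)
  ~> vcons Nat 0 0 (vnil Nat)
inferred type:
  Vec Nat 1


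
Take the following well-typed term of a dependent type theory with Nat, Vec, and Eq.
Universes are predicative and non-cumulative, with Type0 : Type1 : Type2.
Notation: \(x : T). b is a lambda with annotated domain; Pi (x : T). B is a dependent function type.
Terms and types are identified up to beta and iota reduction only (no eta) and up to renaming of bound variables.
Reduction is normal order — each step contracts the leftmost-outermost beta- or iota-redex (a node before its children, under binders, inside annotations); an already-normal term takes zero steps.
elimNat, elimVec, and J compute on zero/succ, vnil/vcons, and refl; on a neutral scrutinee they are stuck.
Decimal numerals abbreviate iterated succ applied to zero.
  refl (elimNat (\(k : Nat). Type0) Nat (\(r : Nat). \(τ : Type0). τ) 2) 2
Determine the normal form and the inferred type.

resulting normal form:
  refl Nat 2
inferred type:
  Eq Nat 2 2


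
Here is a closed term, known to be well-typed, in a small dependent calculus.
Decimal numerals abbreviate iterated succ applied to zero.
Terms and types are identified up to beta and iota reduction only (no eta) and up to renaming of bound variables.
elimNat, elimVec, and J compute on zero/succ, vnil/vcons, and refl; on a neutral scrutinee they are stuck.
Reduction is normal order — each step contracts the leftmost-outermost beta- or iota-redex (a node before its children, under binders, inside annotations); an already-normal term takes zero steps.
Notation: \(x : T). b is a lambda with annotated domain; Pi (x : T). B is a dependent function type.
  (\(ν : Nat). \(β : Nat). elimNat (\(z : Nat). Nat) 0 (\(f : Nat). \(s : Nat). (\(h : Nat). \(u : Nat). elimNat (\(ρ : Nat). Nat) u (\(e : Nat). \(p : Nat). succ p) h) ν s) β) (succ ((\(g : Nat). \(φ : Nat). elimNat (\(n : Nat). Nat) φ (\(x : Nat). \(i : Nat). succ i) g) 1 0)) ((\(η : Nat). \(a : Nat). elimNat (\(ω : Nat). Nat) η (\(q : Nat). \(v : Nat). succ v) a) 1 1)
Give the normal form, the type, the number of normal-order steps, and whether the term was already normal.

resulting normal form:
  4
the term's type:
  Nat
steps to reach normal form (normal order): 30
already normal: no
first redex: a beta-redex
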